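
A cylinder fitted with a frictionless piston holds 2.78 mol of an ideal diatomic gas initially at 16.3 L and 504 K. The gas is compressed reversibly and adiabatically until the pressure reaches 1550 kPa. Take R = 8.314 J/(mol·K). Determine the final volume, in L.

P₁ = nRT₁/V₁ = 2.78×8.314×504/16.3 = 715 kPa.
Adiabatic: T₂/T₁ = (P₂/P₁)^((γ−1)/γ) ⇒ T₂ = 504×(2.17)^0.286 = 629 K; V₂ = 9.38 L.

9.38 L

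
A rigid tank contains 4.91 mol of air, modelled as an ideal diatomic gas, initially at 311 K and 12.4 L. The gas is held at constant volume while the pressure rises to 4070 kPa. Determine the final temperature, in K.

1240 K

P₁ = nRT₁/V₁ = 4.91×8.314×311/12.4 = 1020 kPa.
Isochoric: V stays 12.4 L; P/T = const ⇒ T₂ = 1240 K, P₂ = 4070 kPa.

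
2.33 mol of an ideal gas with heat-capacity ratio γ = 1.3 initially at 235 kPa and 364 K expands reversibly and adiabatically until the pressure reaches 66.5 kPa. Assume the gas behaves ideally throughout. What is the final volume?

V₁ = nRT₁/P₁ = 2.33×8.314×364/235 = 30.0 L.
Adiabatic: T₂/T₁ = (P₂/P₁)^((γ−1)/γ) ⇒ T₂ = 364×(0.283)^0.231 = 272 K; V₂ = 79.2 L.

79.2 L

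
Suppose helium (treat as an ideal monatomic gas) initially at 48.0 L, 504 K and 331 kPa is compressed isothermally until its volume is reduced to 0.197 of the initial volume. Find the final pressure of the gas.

1680 kPa

Isothermal: T stays 504 K; PV = const ⇒ V₂ = 9.46 L, P₂ = 1680 kPa.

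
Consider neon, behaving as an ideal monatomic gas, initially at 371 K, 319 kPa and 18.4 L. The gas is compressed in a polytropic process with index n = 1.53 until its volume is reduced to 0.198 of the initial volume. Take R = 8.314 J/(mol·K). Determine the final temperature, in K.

Polytropic n=1.53: T₂ = T₁(V₁/V₂)^(n−1) = 371×(5.05)^0.53 = 875 K; P₂ = P₁(V₁/V₂)^n = 3800 kPa.

875 K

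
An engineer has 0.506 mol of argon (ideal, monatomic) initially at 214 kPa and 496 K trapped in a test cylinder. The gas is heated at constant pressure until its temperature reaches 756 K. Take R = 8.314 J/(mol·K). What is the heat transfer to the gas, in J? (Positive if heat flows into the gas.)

2730 J

V₁ = nRT₁/P₁ = 0.506×8.314×496/214 = 9.75 L.
Isobaric: P stays 214 kPa; V/T = const ⇒ T₂ = 756 K, V₂ = 14.9 L.
W = PΔV = 214×(14.9−9.75) kPa·L = 1090 J.
ΔU = nCvΔT = 0.506×12.5×(756−496) = 1640 J.
Q = ΔU + W = nCpΔT = 2730 J.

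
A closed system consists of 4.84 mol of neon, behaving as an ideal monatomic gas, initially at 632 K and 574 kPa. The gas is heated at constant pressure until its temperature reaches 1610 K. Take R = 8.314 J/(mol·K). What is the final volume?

V₁ = nRT₁/P₁ = 4.84×8.314×632/574 = 44.3 L.
Isobaric: P stays 574 kPa; V/T = const ⇒ T₂ = 1610 K, V₂ = 113 L.

113 L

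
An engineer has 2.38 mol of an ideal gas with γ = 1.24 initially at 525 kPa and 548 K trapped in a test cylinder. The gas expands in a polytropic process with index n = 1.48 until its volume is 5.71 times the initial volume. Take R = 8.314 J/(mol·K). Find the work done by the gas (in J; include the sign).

V₁ = nRT₁/P₁ = 2.38×8.314×548/525 = 20.7 L.
Polytropic n=1.48: T₂ = T₁(V₁/V₂)^(n−1) = 548×(0.175)^0.48 = 237 K; P₂ = P₁(V₁/V₂)^n = 39.8 kPa.
W = (P₁V₁−P₂V₂)/(n−1) = (525×20.7−39.8×118)/0.48 = 12800 J.

12800 J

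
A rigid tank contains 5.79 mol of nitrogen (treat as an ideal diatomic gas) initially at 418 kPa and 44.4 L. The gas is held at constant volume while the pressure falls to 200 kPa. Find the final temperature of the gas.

184 K

T₁ = P₁V₁/(nR) = 418×44.4/(5.79×8.314) = 386 K.
Isochoric: V stays 44.4 L; P/T = const ⇒ T₂ = 184 K, P₂ = 200 kPa.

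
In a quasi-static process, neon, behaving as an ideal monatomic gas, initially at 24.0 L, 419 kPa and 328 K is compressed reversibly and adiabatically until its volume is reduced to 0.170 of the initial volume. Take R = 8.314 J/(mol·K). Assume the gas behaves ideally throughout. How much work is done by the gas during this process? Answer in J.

-34100 J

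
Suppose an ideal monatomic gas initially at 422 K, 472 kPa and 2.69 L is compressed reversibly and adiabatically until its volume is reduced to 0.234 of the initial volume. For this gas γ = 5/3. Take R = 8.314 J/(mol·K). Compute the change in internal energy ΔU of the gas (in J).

3110 J

n = P₁V₁/(RT₁) = 472×2.69/(8.314×422) = 0.362 mol.
Adiabatic: TV^(γ−1) = const ⇒ T₂ = 422×(4.27)^0.667 = 1110 K; PV^γ = const ⇒ P₂ = 5310 kPa.
For an ideal gas ΔU = nCvΔT with Cv = (3/2)R = 12.5 J/(mol·K).
ΔU = 0.362×12.5×(1110−422) = 3110 J.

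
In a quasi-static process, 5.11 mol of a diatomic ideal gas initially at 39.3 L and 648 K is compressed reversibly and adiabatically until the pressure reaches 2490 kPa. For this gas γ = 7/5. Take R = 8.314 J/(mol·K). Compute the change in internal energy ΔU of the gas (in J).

30100 J

P₁ = nRT₁/V₁ = 5.11×8.314×648/39.3 = 701 kPa.
Adiabatic: T₂/T₁ = (P₂/P₁)^((γ−1)/γ) ⇒ T₂ = 648×(3.55)^0.286 = 931 K; V₂ = 15.9 L.
For an ideal gas ΔU = nCvΔT with Cv = (5/2)R = 20.8 J/(mol·K).
ΔU = 5.11×20.8×(931−648) = 30100 J.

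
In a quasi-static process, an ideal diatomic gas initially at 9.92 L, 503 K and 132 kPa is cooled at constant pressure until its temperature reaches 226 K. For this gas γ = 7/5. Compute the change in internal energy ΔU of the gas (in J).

n = P₁V₁/(RT₁) = 132×9.92/(8.314×503) = 0.313 mol.
Isobaric: P stays 132 kPa; V/T = const ⇒ T₂ = 226 K, V₂ = 4.46 L.
For an ideal gas ΔU = nCvΔT with Cv = (5/2)R = 20.8 J/(mol·K).
ΔU = 0.313×20.8×(226−503) = -1800 J.

-1800 J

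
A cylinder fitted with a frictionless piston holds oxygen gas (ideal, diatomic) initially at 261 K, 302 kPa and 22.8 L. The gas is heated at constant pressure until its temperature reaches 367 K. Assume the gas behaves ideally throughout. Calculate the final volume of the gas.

Isobaric: P stays 302 kPa; V/T = const ⇒ T₂ = 367 K, V₂ = 32.1 L.

32.1 L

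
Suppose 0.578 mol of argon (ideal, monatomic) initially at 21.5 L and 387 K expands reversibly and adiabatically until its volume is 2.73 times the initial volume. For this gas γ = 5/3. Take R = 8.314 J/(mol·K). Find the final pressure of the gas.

P₁ = nRT₁/V₁ = 0.578×8.314×387/21.5 = 86.5 kPa.
Adiabatic: TV^(γ−1) = const ⇒ T₂ = 387×(0.366)^0.667 = 198 K; PV^γ = const ⇒ P₂ = 16.2 kPa.

16.2 kPa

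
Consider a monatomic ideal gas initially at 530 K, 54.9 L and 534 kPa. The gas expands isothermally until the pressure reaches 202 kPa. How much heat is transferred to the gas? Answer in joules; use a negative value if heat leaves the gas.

28500 J

n = P₁V₁/(RT₁) = 534×54.9/(8.314×530) = 6.65 mol.
Isothermal: T stays 530 K; PV = const ⇒ V₂ = 145 L, P₂ = 202 kPa.
ΔU = 0 (ideal gas, T constant).
W = nRT ln(V₂/V₁) = 6.65×8.314×530×ln(2.64) = 28500 J.
Q = ΔU + W = 28500 J.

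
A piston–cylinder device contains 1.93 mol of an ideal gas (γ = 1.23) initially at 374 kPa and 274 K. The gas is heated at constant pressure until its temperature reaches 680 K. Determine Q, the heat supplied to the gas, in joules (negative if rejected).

34800 J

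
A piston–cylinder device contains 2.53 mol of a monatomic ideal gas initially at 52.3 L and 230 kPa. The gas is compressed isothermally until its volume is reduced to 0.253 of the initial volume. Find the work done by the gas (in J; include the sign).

-16500 J

T₁ = P₁V₁/(nR) = 230×52.3/(2.53×8.314) = 572 K.
Isothermal: T stays 572 K; PV = const ⇒ V₂ = 13.2 L, P₂ = 909 kPa.
W = nRT ln(V₂/V₁) = 2.53×8.314×572×ln(0.253) = -16500 J.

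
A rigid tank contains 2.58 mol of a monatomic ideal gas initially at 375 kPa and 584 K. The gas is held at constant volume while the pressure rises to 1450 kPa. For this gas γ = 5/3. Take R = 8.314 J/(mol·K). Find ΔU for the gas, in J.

V₁ = nRT₁/P₁ = 2.58×8.314×584/375 = 33.4 L.
Isochoric: V stays 33.4 L; P/T = const ⇒ T₂ = 2260 K, P₂ = 1450 kPa.
For an ideal gas ΔU = nCvΔT with Cv = (3/2)R = 12.5 J/(mol·K).
ΔU = 2.58×12.5×(2260−584) = 53900 J.

53900 J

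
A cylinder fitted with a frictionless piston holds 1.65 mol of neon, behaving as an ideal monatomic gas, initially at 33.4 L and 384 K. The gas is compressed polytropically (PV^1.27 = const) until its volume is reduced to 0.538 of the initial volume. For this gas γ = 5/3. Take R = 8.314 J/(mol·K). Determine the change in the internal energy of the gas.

1440 J

P₁ = nRT₁/V₁ = 1.65×8.314×384/33.4 = 158 kPa.
Polytropic n=1.27: T₂ = T₁(V₁/V₂)^(n−1) = 384×(1.86)^0.27 = 454 K; P₂ = P₁(V₁/V₂)^n = 347 kPa.
For an ideal gas ΔU = nCvΔT with Cv = (3/2)R = 12.5 J/(mol·K).
ΔU = 1.65×12.5×(454−384) = 1440 J.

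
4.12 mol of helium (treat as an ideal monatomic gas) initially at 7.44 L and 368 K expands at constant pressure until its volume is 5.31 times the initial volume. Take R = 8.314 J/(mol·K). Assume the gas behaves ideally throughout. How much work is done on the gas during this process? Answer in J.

-54300 J

P₁ = nRT₁/V₁ = 4.12×8.314×368/7.44 = 1690 kPa.
Isobaric: P stays 1690 kPa; V/T = const ⇒ T₂ = 1950 K, V₂ = 39.5 L.
W = PΔV = 1690×(39.5−7.44) kPa·L = 54300 J.
Work done on the gas = −W_by = -54300 J.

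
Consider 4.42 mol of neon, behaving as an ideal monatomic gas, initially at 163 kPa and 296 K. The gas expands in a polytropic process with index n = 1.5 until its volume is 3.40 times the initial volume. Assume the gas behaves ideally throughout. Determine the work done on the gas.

-9960 J

V₁ = nRT₁/P₁ = 4.42×8.314×296/163 = 66.7 L.
Polytropic n=1.5: T₂ = T₁(V₁/V₂)^(n−1) = 296×(0.294)^0.50 = 161 K; P₂ = P₁(V₁/V₂)^n = 26.0 kPa.
W = (P₁V₁−P₂V₂)/(n−1) = (163×66.7−26.0×227)/0.50 = 9960 J.
Work done on the gas = −W_by = -9960 J.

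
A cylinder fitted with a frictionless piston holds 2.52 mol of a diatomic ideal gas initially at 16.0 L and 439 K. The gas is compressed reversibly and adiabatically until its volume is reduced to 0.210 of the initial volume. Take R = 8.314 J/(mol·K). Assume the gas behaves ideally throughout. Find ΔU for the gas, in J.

P₁ = nRT₁/V₁ = 2.52×8.314×439/16.0 = 575 kPa.
Adiabatic: TV^(γ−1) = const ⇒ T₂ = 439×(4.76)^0.400 = 820 K; PV^γ = const ⇒ P₂ = 5110 kPa.
For an ideal gas ΔU = nCvΔT with Cv = (5/2)R = 20.8 J/(mol·K).
ΔU = 2.52×20.8×(820−439) = 19900 J.

19900 J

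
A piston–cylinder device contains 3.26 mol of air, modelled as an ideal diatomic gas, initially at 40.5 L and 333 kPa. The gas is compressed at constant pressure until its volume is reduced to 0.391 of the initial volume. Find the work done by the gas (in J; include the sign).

T₁ = P₁V₁/(nR) = 333×40.5/(3.26×8.314) = 498 K.
Isobaric: P stays 333 kPa; V/T = const ⇒ T₂ = 195 K, V₂ = 15.8 L.
W = PΔV = 333×(15.8−40.5) kPa·L = -8210 J.

-8210 J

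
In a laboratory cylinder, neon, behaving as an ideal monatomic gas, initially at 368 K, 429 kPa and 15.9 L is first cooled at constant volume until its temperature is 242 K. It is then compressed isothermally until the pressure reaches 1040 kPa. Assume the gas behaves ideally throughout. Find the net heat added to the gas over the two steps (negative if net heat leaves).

-9360 J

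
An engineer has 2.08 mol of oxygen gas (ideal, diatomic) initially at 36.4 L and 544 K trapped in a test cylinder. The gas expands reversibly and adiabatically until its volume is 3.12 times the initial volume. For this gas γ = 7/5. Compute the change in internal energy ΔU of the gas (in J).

P₁ = nRT₁/V₁ = 2.08×8.314×544/36.4 = 258 kPa.
Adiabatic: TV^(γ−1) = const ⇒ T₂ = 544×(0.321)^0.400 = 345 K; PV^γ = const ⇒ P₂ = 52.5 kPa.
For an ideal gas ΔU = nCvΔT with Cv = (5/2)R = 20.8 J/(mol·K).
ΔU = 2.08×20.8×(345−544) = -8600 J.

-8600 J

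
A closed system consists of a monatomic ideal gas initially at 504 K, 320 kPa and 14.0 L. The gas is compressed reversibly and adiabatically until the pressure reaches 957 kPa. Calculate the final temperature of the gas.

781 K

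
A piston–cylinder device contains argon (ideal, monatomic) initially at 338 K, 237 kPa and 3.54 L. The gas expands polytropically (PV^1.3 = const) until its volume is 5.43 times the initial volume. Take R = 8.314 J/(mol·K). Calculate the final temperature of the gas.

203 K

Polytropic n=1.3: T₂ = T₁(V₁/V₂)^(n−1) = 338×(0.184)^0.30 = 203 K; P₂ = P₁(V₁/V₂)^n = 26.3 kPa.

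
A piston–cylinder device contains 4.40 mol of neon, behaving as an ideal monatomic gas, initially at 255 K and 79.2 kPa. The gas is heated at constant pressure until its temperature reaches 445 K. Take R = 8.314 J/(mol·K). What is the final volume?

206 L

V₁ = nRT₁/P₁ = 4.40×8.314×255/79.2 = 118 L.
Isobaric: P stays 79.2 kPa; V/T = const ⇒ T₂ = 445 K, V₂ = 206 L.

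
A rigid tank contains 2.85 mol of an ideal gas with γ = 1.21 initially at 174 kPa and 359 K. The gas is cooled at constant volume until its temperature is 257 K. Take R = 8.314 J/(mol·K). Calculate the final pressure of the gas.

125 kPa

V₁ = nRT₁/P₁ = 2.85×8.314×359/174 = 48.9 L.
Isochoric: V stays 48.9 L; P/T = const ⇒ T₂ = 257 K, P₂ = 125 kPa.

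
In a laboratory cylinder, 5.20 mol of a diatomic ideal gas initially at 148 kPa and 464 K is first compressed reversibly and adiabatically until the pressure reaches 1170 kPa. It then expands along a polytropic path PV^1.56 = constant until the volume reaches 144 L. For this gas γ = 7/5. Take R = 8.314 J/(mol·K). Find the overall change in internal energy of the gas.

-11900 J

V₁ = nRT₁/P₁ = 5.20×8.314×464/148 = 136 L.
Step 1 — Adiabatic: T₂/T₁ = (P₂/P₁)^((γ−1)/γ) ⇒ T₂ = 464×(7.91)^0.286 = 838 K; V₂ = 31.0 L.
ΔU = nCvΔT = 5.20×20.8×(838−464) = 40400 J.
Q = 0 for an adiabatic process, so W = −ΔU = -40400 J.
State after step 1: P = 1170 kPa, V = 31.0 L, T = 838 K.
Step 2 — Polytropic n=1.56: T₂ = T₁(V₁/V₂)^(n−1) = 838×(0.215)^0.56 = 354 K; P₂ = P₁(V₁/V₂)^n = 106 kPa.
W = (P₁V₁−P₂V₂)/(n−1) = (1170×31.0−106×144)/0.56 = 37300 J.
ΔU = nCvΔT = 5.20×20.8×(354−838) = -52300 J.
Q = ΔU + W = -14900 J.
Net over both steps: W = -3060 J, Q = -14900 J, ΔU = -11900 J.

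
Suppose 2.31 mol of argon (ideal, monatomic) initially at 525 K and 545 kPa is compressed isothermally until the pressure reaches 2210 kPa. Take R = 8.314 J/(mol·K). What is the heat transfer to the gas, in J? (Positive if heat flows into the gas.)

V₁ = nRT₁/P₁ = 2.31×8.314×525/545 = 18.5 L.
Isothermal: T stays 525 K; PV = const ⇒ V₂ = 4.56 L, P₂ = 2210 kPa.
ΔU = 0 (ideal gas, T constant).
W = nRT ln(V₂/V₁) = 2.31×8.314×525×ln(0.247) = -14100 J.
Q = ΔU + W = -14100 J.

-14100 J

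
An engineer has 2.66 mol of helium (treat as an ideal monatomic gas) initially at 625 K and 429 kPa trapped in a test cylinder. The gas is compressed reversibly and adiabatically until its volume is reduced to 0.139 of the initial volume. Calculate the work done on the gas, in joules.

56500 J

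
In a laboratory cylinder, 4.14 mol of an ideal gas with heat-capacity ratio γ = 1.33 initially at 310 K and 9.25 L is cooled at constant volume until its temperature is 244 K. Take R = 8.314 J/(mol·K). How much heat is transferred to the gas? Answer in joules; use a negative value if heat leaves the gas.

P₁ = nRT₁/V₁ = 4.14×8.314×310/9.25 = 1150 kPa.
Isochoric: V stays 9.25 L; P/T = const ⇒ T₂ = 244 K, P₂ = 908 kPa.
W = 0 (no volume change).
ΔU = nCvΔT = 4.14×25.2×(244−310) = -6880 J.
Q = ΔU = -6880 J.

-6880 J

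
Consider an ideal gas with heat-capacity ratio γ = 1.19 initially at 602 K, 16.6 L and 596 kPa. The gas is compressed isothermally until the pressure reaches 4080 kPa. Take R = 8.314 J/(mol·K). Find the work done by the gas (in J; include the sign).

-19000 J

n = P₁V₁/(RT₁) = 596×16.6/(8.314×602) = 1.98 mol.
Isothermal: T stays 602 K; PV = const ⇒ V₂ = 2.42 L, P₂ = 4080 kPa.
W = nRT ln(V₂/V₁) = 1.98×8.314×602×ln(0.146) = -19000 J.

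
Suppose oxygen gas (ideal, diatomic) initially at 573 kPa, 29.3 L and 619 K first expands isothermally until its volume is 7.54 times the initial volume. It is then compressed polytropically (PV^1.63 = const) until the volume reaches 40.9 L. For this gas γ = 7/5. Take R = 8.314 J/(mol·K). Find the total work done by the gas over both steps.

-16600 J

n = P₁V₁/(RT₁) = 573×29.3/(8.314×619) = 3.26 mol.
Step 1 — Isothermal: T stays 619 K; PV = const ⇒ V₂ = 221 L, P₂ = 76.0 kPa.
ΔU = 0 (ideal gas, T constant).
W = nRT ln(V₂/V₁) = 3.26×8.314×619×ln(7.54) = 33900 J.
Q = ΔU + W = 33900 J.
State after step 1: P = 76.0 kPa, V = 221 L, T = 619 K.
Step 2 — Polytropic n=1.63: T₂ = T₁(V₁/V₂)^(n−1) = 619×(5.40)^0.63 = 1790 K; P₂ = P₁(V₁/V₂)^n = 1190 kPa.
W = (P₁V₁−P₂V₂)/(n−1) = (76.0×221−1190×40.9)/0.63 = -50500 J.
ΔU = nCvΔT = 3.26×20.8×(1790−619) = 79500 J.
Q = ΔU + W = 29000 J.
Net over both steps: W = -16600 J, Q = 62900 J, ΔU = 79500 J.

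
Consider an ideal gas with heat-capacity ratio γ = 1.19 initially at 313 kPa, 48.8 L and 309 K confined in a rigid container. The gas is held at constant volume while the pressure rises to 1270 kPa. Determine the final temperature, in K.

Isochoric: V stays 48.8 L; P/T = const ⇒ T₂ = 1250 K, P₂ = 1270 kPa.

1250 K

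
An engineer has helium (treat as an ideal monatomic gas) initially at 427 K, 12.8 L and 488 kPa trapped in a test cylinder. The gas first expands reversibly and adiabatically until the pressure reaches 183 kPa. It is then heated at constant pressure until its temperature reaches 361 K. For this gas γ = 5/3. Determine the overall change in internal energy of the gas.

-1450 J

n = P₁V₁/(RT₁) = 488×12.8/(8.314×427) = 1.76 mol.
Step 1 — Adiabatic: T₂/T₁ = (P₂/P₁)^((γ−1)/γ) ⇒ T₂ = 427×(0.375)^0.400 = 288 K; V₂ = 23.1 L.
ΔU = nCvΔT = 1.76×12.5×(288−427) = -3040 J.
Q = 0 for an adiabatic process, so W = −ΔU = 3040 J.
State after step 1: P = 183 kPa, V = 23.1 L, T = 288 K.
Step 2 — Isobaric: P stays 183 kPa; V/T = const ⇒ T₂ = 361 K, V₂ = 28.9 L.
W = PΔV = 183×(28.9−23.1) kPa·L = 1060 J.
ΔU = nCvΔT = 1.76×12.5×(361−288) = 1590 J.
Q = ΔU + W = nCpΔT = 2650 J.
Net over both steps: W = 4100 J, Q = 2650 J, ΔU = -1450 J.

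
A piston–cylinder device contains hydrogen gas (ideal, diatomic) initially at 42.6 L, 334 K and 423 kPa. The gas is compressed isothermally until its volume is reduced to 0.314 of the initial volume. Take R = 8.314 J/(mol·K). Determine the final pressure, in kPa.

Isothermal: T stays 334 K; PV = const ⇒ V₂ = 13.4 L, P₂ = 1350 kPa.

1350 kPa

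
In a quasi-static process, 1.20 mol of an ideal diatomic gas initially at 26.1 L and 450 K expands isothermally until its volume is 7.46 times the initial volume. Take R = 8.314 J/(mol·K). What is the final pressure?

23.1 kPa

P₁ = nRT₁/V₁ = 1.20×8.314×450/26.1 = 172 kPa.
Isothermal: T stays 450 K; PV = const ⇒ V₂ = 195 L, P₂ = 23.1 kPa.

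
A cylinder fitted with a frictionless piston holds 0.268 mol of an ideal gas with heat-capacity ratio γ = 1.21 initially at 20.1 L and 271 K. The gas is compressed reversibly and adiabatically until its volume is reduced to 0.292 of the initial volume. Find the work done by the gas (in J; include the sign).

P₁ = nRT₁/V₁ = 0.268×8.314×271/20.1 = 30.0 kPa.
Adiabatic: TV^(γ−1) = const ⇒ T₂ = 271×(3.42)^0.210 = 351 K; PV^γ = const ⇒ P₂ = 133 kPa.
ΔU = nCvΔT = 0.268×39.6×(351−271) = 848 J.
Q = 0 for an adiabatic process, so W = −ΔU = -848 J.

-848 J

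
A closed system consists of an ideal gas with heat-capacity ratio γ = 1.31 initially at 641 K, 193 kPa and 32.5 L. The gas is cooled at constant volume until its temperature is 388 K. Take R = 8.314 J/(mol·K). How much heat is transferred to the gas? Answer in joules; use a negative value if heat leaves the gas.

-7990 J

n = P₁V₁/(RT₁) = 193×32.5/(8.314×641) = 1.18 mol.
Isochoric: V stays 32.5 L; P/T = const ⇒ T₂ = 388 K, P₂ = 117 kPa.
W = 0 (no volume change).
ΔU = nCvΔT = 1.18×26.8×(388−641) = -7990 J.
Q = ΔU = -7990 J.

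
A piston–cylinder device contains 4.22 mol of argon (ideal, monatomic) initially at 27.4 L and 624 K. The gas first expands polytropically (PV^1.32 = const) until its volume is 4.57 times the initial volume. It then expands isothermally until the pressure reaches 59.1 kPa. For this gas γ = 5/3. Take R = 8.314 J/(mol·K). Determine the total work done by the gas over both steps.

34400 J

P₁ = nRT₁/V₁ = 4.22×8.314×624/27.4 = 799 kPa.
Step 1 — Polytropic n=1.32: T₂ = T₁(V₁/V₂)^(n−1) = 624×(0.219)^0.32 = 384 K; P₂ = P₁(V₁/V₂)^n = 108 kPa.
W = (P₁V₁−P₂V₂)/(n−1) = (799×27.4−108×125)/0.32 = 26300 J.
ΔU = nCvΔT = 4.22×12.5×(384−624) = -12600 J.
Q = ΔU + W = 13700 J.
State after step 1: P = 108 kPa, V = 125 L, T = 384 K.
Step 2 — Isothermal: T stays 384 K; PV = const ⇒ V₂ = 228 L, P₂ = 59.1 kPa.
ΔU = 0 (ideal gas, T constant).
W = nRT ln(V₂/V₁) = 4.22×8.314×384×ln(1.82) = 8060 J.
Q = ΔU + W = 8060 J.
Net over both steps: W = 34400 J, Q = 21800 J, ΔU = -12600 J.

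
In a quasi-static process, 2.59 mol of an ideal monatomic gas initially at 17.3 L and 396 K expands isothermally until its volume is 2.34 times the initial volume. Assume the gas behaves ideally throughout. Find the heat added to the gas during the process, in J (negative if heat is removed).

7250 J

P₁ = nRT₁/V₁ = 2.59×8.314×396/17.3 = 493 kPa.
Isothermal: T stays 396 K; PV = const ⇒ V₂ = 40.5 L, P₂ = 211 kPa.
ΔU = 0 (ideal gas, T constant).
W = nRT ln(V₂/V₁) = 2.59×8.314×396×ln(2.34) = 7250 J.
Q = ΔU + W = 7250 J.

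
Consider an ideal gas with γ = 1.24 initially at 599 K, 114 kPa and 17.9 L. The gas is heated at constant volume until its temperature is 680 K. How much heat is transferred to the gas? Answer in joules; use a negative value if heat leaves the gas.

n = P₁V₁/(RT₁) = 114×17.9/(8.314×599) = 0.410 mol.
Isochoric: V stays 17.9 L; P/T = const ⇒ T₂ = 680 K, P₂ = 129 kPa.
W = 0 (no volume change).
ΔU = nCvΔT = 0.410×34.6×(680−599) = 1150 J.
Q = ΔU = 1150 J.

1150 J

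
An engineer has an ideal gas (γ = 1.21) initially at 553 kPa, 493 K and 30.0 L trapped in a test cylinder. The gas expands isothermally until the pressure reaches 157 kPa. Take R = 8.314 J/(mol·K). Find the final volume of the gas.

106 L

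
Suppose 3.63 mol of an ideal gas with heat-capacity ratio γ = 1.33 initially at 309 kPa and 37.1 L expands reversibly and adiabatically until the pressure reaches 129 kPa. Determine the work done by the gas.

T₁ = P₁V₁/(nR) = 309×37.1/(3.63×8.314) = 380 K.
Adiabatic: T₂/T₁ = (P₂/P₁)^((γ−1)/γ) ⇒ T₂ = 380×(0.417)^0.248 = 306 K; V₂ = 71.6 L.
ΔU = nCvΔT = 3.63×25.2×(306−380) = -6770 J.
Q = 0 for an adiabatic process, so W = −ΔU = 6770 J.

6770 J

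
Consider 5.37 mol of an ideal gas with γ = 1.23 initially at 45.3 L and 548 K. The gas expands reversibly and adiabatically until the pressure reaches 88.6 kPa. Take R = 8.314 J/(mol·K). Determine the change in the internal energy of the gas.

P₁ = nRT₁/V₁ = 5.37×8.314×548/45.3 = 540 kPa.
Adiabatic: T₂/T₁ = (P₂/P₁)^((γ−1)/γ) ⇒ T₂ = 548×(0.164)^0.187 = 391 K; V₂ = 197 L.
For an ideal gas ΔU = nCvΔT with Cv = R/(γ−1) = 36.1 J/(mol·K).
ΔU = 5.37×36.1×(391−548) = -30500 J.

-30500 J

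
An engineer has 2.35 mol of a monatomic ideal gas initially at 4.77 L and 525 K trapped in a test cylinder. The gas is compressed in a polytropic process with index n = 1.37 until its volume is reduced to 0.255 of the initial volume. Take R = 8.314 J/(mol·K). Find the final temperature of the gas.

P₁ = nRT₁/V₁ = 2.35×8.314×525/4.77 = 2150 kPa.
Polytropic n=1.37: T₂ = T₁(V₁/V₂)^(n−1) = 525×(3.92)^0.37 = 870 K; P₂ = P₁(V₁/V₂)^n = 14000 kPa.

870 K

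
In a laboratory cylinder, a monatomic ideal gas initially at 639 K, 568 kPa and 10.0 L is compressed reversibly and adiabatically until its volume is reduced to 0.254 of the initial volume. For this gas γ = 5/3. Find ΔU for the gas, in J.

12700 J

n = P₁V₁/(RT₁) = 568×10.0/(8.314×639) = 1.07 mol.
Adiabatic: TV^(γ−1) = const ⇒ T₂ = 639×(3.94)^0.667 = 1590 K; PV^γ = const ⇒ P₂ = 5580 kPa.
For an ideal gas ΔU = nCvΔT with Cv = (3/2)R = 12.5 J/(mol·K).
ΔU = 1.07×12.5×(1590−639) = 12700 J.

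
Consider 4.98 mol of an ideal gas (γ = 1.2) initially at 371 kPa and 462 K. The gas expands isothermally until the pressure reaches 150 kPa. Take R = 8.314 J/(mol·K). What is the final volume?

V₁ = nRT₁/P₁ = 4.98×8.314×462/371 = 51.6 L.
Isothermal: T stays 462 K; PV = const ⇒ V₂ = 128 L, P₂ = 150 kPa.

128 L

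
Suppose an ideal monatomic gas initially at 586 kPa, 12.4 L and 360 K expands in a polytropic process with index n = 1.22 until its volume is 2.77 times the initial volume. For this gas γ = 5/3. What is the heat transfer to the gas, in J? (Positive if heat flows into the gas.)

4440 J

n = P₁V₁/(RT₁) = 586×12.4/(8.314×360) = 2.43 mol.
Polytropic n=1.22: T₂ = T₁(V₁/V₂)^(n−1) = 360×(0.361)^0.22 = 288 K; P₂ = P₁(V₁/V₂)^n = 169 kPa.
W = (P₁V₁−P₂V₂)/(n−1) = (586×12.4−169×34.3)/0.22 = 6630 J.
ΔU = nCvΔT = 2.43×12.5×(288−360) = -2190 J.
Q = ΔU + W = 4440 J.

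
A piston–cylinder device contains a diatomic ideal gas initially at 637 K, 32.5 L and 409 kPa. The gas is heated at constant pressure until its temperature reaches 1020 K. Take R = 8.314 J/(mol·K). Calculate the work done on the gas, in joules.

n = P₁V₁/(RT₁) = 409×32.5/(8.314×637) = 2.51 mol.
Isobaric: P stays 409 kPa; V/T = const ⇒ T₂ = 1020 K, V₂ = 52.0 L.
W = PΔV = 409×(52.0−32.5) kPa·L = 7990 J.
Work done on the gas = −W_by = -7990 J.

-7990 J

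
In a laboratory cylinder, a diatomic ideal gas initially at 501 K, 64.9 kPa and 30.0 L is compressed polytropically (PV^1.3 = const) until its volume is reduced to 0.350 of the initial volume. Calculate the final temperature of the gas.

686 K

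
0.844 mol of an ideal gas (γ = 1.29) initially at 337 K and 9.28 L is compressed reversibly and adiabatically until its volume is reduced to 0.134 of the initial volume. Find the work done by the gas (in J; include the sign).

-6450 J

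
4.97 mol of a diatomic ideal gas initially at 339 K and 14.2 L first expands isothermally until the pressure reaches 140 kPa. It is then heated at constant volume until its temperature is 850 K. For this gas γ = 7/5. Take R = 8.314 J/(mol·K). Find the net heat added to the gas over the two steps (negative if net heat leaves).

P₁ = nRT₁/V₁ = 4.97×8.314×339/14.2 = 986 kPa.
Step 1 — Isothermal: T stays 339 K; PV = const ⇒ V₂ = 100 L, P₂ = 140 kPa.
ΔU = 0 (ideal gas, T constant).
W = nRT ln(V₂/V₁) = 4.97×8.314×339×ln(7.05) = 27300 J.
Q = ΔU + W = 27300 J.
State after step 1: P = 140 kPa, V = 100 L, T = 339 K.
Step 2 — Isochoric: V stays 100 L; P/T = const ⇒ T₂ = 850 K, P₂ = 351 kPa.
W = 0 (no volume change).
ΔU = nCvΔT = 4.97×20.8×(850−339) = 52800 J.
Q = ΔU = 52800 J.
Net over both steps: W = 27300 J, Q = 80100 J, ΔU = 52800 J.

80100 J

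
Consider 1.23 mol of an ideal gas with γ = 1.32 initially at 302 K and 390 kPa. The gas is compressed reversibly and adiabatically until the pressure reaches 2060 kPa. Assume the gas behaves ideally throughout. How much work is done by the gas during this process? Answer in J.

V₁ = nRT₁/P₁ = 1.23×8.314×302/390 = 7.92 L.
Adiabatic: T₂/T₁ = (P₂/P₁)^((γ−1)/γ) ⇒ T₂ = 302×(5.28)^0.242 = 452 K; V₂ = 2.24 L.
ΔU = nCvΔT = 1.23×26.0×(452−302) = 4800 J.
Q = 0 for an adiabatic process, so W = −ΔU = -4800 J.

-4800 J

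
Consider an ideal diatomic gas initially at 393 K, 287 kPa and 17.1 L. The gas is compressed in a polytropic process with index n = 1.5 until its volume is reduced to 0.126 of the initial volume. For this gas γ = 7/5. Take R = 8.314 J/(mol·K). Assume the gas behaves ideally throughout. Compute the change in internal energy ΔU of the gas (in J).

22300 J

n = P₁V₁/(RT₁) = 287×17.1/(8.314×393) = 1.50 mol.
Polytropic n=1.5: T₂ = T₁(V₁/V₂)^(n−1) = 393×(7.94)^0.50 = 1110 K; P₂ = P₁(V₁/V₂)^n = 6420 kPa.
For an ideal gas ΔU = nCvΔT with Cv = (5/2)R = 20.8 J/(mol·K).
ΔU = 1.50×20.8×(1110−393) = 22300 J.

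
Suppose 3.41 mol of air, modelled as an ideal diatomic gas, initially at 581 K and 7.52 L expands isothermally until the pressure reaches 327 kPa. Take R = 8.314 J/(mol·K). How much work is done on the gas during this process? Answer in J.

P₁ = nRT₁/V₁ = 3.41×8.314×581/7.52 = 2190 kPa.
Isothermal: T stays 581 K; PV = const ⇒ V₂ = 50.4 L, P₂ = 327 kPa.
W = nRT ln(V₂/V₁) = 3.41×8.314×581×ln(6.70) = 31300 J.
Work done on the gas = −W_by = -31300 J.

-31300 J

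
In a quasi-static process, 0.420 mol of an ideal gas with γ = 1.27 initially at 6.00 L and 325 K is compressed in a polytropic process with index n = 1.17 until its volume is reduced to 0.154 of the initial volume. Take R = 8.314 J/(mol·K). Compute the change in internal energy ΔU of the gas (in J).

P₁ = nRT₁/V₁ = 0.420×8.314×325/6.00 = 189 kPa.
Polytropic n=1.17: T₂ = T₁(V₁/V₂)^(n−1) = 325×(6.49)^0.17 = 447 K; P₂ = P₁(V₁/V₂)^n = 1690 kPa.
For an ideal gas ΔU = nCvΔT with Cv = R/(γ−1) = 30.8 J/(mol·K).
ΔU = 0.420×30.8×(447−325) = 1570 J.

1570 J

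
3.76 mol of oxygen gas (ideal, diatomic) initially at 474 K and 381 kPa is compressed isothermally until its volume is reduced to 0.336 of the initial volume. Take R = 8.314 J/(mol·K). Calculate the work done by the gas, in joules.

V₁ = nRT₁/P₁ = 3.76×8.314×474/381 = 38.9 L.
Isothermal: T stays 474 K; PV = const ⇒ V₂ = 13.1 L, P₂ = 1130 kPa.
W = nRT ln(V₂/V₁) = 3.76×8.314×474×ln(0.336) = -16200 J.

-16200 J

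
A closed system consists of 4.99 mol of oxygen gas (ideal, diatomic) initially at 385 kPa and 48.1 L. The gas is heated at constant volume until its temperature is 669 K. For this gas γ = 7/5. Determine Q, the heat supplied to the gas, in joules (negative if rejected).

23100 J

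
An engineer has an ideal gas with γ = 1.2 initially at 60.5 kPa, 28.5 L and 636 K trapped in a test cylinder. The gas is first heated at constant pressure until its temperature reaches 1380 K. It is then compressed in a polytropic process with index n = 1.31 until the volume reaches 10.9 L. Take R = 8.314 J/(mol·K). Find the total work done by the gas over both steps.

-6580 J

n = P₁V₁/(RT₁) = 60.5×28.5/(8.314×636) = 0.326 mol.
Step 1 — Isobaric: P stays 60.5 kPa; V/T = const ⇒ T₂ = 1380 K, V₂ = 61.8 L.
W = PΔV = 60.5×(61.8−28.5) kPa·L = 2020 J.
ΔU = nCvΔT = 0.326×41.6×(1380−636) = 10100 J.
Q = ΔU + W = nCpΔT = 12100 J.
State after step 1: P = 60.5 kPa, V = 61.8 L, T = 1380 K.
Step 2 — Polytropic n=1.31: T₂ = T₁(V₁/V₂)^(n−1) = 1380×(5.67)^0.31 = 2360 K; P₂ = P₁(V₁/V₂)^n = 588 kPa.
W = (P₁V₁−P₂V₂)/(n−1) = (60.5×61.8−588×10.9)/0.31 = -8600 J.
ΔU = nCvΔT = 0.326×41.6×(2360−1380) = 13300 J.
Q = ΔU + W = 4730 J.
Net over both steps: W = -6580 J, Q = 16800 J, ΔU = 23400 J.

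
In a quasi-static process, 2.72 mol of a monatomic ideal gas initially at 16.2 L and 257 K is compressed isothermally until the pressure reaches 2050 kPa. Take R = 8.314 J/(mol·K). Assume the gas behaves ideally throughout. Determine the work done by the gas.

P₁ = nRT₁/V₁ = 2.72×8.314×257/16.2 = 359 kPa.
Isothermal: T stays 257 K; PV = const ⇒ V₂ = 2.84 L, P₂ = 2050 kPa.
W = nRT ln(V₂/V₁) = 2.72×8.314×257×ln(0.175) = -10100 J.

-10100 J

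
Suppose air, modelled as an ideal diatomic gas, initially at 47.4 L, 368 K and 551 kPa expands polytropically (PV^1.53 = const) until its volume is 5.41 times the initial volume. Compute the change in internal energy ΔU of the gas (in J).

-38600 J

n = P₁V₁/(RT₁) = 551×47.4/(8.314×368) = 8.54 mol.
Polytropic n=1.53: T₂ = T₁(V₁/V₂)^(n−1) = 368×(0.185)^0.53 = 150 K; P₂ = P₁(V₁/V₂)^n = 41.6 kPa.
For an ideal gas ΔU = nCvΔT with Cv = (5/2)R = 20.8 J/(mol·K).
ΔU = 8.54×20.8×(150−368) = -38600 J.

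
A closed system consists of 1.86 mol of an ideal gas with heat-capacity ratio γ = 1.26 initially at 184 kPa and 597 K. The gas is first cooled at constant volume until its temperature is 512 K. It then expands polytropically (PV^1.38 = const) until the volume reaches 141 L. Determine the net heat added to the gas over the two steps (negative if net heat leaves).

V₁ = nRT₁/P₁ = 1.86×8.314×597/184 = 50.2 L.
Step 1 — Isochoric: V stays 50.2 L; P/T = const ⇒ T₂ = 512 K, P₂ = 158 kPa.
W = 0 (no volume change).
ΔU = nCvΔT = 1.86×32.0×(512−597) = -5060 J.
Q = ΔU = -5060 J.
State after step 1: P = 158 kPa, V = 50.2 L, T = 512 K.
Step 2 — Polytropic n=1.38: T₂ = T₁(V₁/V₂)^(n−1) = 512×(0.356)^0.38 = 346 K; P₂ = P₁(V₁/V₂)^n = 37.9 kPa.
W = (P₁V₁−P₂V₂)/(n−1) = (158×50.2−37.9×141)/0.38 = 6770 J.
ΔU = nCvΔT = 1.86×32.0×(346−512) = -9890 J.
Q = ΔU + W = -3120 J.
Net over both steps: W = 6770 J, Q = -8180 J, ΔU = -14900 J.

-8180 J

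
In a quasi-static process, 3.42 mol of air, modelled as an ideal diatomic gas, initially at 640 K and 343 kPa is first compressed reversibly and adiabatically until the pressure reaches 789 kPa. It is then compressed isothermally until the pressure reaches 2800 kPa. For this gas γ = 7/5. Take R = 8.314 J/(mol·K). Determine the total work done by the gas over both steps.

-41500 J

V₁ = nRT₁/P₁ = 3.42×8.314×640/343 = 53.1 L.
Step 1 — Adiabatic: T₂/T₁ = (P₂/P₁)^((γ−1)/γ) ⇒ T₂ = 640×(2.30)^0.286 = 812 K; V₂ = 29.3 L.
ΔU = nCvΔT = 3.42×20.8×(812−640) = 12200 J.
Q = 0 for an adiabatic process, so W = −ΔU = -12200 J.
State after step 1: P = 789 kPa, V = 29.3 L, T = 812 K.
Step 2 — Isothermal: T stays 812 K; PV = const ⇒ V₂ = 8.25 L, P₂ = 2800 kPa.
ΔU = 0 (ideal gas, T constant).
W = nRT ln(V₂/V₁) = 3.42×8.314×812×ln(0.282) = -29200 J.
Q = ΔU + W = -29200 J.
Net over both steps: W = -41500 J, Q = -29200 J, ΔU = 12200 J.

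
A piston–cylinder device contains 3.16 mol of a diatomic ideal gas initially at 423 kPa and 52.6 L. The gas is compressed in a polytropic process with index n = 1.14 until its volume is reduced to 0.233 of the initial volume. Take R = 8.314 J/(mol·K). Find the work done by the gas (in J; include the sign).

T₁ = P₁V₁/(nR) = 423×52.6/(3.16×8.314) = 847 K.
Polytropic n=1.14: T₂ = T₁(V₁/V₂)^(n−1) = 847×(4.29)^0.14 = 1040 K; P₂ = P₁(V₁/V₂)^n = 2230 kPa.
W = (P₁V₁−P₂V₂)/(n−1) = (423×52.6−2230×12.3)/0.14 = -36000 J.

-36000 J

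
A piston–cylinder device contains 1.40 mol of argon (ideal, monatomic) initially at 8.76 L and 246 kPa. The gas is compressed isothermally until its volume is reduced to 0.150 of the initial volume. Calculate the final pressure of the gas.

T₁ = P₁V₁/(nR) = 246×8.76/(1.40×8.314) = 185 K.
Isothermal: T stays 185 K; PV = const ⇒ V₂ = 1.31 L, P₂ = 1640 kPa.

1640 kPa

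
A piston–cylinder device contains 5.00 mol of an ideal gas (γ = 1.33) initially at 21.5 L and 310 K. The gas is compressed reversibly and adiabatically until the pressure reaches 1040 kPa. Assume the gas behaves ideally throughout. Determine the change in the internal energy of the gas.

P₁ = nRT₁/V₁ = 5.00×8.314×310/21.5 = 599 kPa.
Adiabatic: T₂/T₁ = (P₂/P₁)^((γ−1)/γ) ⇒ T₂ = 310×(1.74)^0.248 = 355 K; V₂ = 14.2 L.
For an ideal gas ΔU = nCvΔT with Cv = R/(γ−1) = 25.2 J/(mol·K).
ΔU = 5.00×25.2×(355−310) = 5720 J.

5720 J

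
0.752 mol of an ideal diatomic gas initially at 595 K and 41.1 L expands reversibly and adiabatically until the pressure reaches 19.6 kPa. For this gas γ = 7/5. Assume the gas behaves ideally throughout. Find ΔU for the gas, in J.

-3290 J

P₁ = nRT₁/V₁ = 0.752×8.314×595/41.1 = 90.5 kPa.
Adiabatic: T₂/T₁ = (P₂/P₁)^((γ−1)/γ) ⇒ T₂ = 595×(0.217)^0.286 = 384 K; V₂ = 123 L.
For an ideal gas ΔU = nCvΔT with Cv = (5/2)R = 20.8 J/(mol·K).
ΔU = 0.752×20.8×(384−595) = -3290 J.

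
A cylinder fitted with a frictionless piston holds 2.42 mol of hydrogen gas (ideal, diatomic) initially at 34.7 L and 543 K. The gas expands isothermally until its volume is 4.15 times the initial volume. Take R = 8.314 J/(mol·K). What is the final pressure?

75.9 kPa

P₁ = nRT₁/V₁ = 2.42×8.314×543/34.7 = 315 kPa.
Isothermal: T stays 543 K; PV = const ⇒ V₂ = 144 L, P₂ = 75.9 kPa.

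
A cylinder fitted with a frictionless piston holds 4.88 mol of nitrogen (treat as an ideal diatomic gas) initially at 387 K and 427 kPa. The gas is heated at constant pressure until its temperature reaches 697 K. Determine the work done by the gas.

12600 J

V₁ = nRT₁/P₁ = 4.88×8.314×387/427 = 36.8 L.
Isobaric: P stays 427 kPa; V/T = const ⇒ T₂ = 697 K, V₂ = 66.2 L.
W = PΔV = 427×(66.2−36.8) kPa·L = 12600 J.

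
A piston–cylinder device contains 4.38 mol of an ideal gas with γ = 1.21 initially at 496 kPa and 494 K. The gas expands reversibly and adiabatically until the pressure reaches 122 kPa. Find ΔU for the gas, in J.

-18500 J

V₁ = nRT₁/P₁ = 4.38×8.314×494/496 = 36.3 L.
Adiabatic: T₂/T₁ = (P₂/P₁)^((γ−1)/γ) ⇒ T₂ = 494×(0.246)^0.174 = 387 K; V₂ = 116 L.
For an ideal gas ΔU = nCvΔT with Cv = R/(γ−1) = 39.6 J/(mol·K).
ΔU = 4.38×39.6×(387−494) = -18500 J.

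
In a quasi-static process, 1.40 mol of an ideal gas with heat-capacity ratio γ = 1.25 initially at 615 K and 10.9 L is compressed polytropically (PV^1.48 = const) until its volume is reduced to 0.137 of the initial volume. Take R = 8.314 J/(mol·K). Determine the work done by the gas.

P₁ = nRT₁/V₁ = 1.40×8.314×615/10.9 = 657 kPa.
Polytropic n=1.48: T₂ = T₁(V₁/V₂)^(n−1) = 615×(7.30)^0.48 = 1600 K; P₂ = P₁(V₁/V₂)^n = 12400 kPa.
W = (P₁V₁−P₂V₂)/(n−1) = (657×10.9−12400×1.49)/0.48 = -23800 J.

-23800 J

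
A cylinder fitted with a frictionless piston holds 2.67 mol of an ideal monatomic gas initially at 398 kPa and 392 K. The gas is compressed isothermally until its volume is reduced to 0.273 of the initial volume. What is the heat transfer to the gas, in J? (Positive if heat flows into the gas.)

-11300 J

V₁ = nRT₁/P₁ = 2.67×8.314×392/398 = 21.9 L.
Isothermal: T stays 392 K; PV = const ⇒ V₂ = 5.97 L, P₂ = 1460 kPa.
ΔU = 0 (ideal gas, T constant).
W = nRT ln(V₂/V₁) = 2.67×8.314×392×ln(0.273) = -11300 J.
Q = ΔU + W = -11300 J.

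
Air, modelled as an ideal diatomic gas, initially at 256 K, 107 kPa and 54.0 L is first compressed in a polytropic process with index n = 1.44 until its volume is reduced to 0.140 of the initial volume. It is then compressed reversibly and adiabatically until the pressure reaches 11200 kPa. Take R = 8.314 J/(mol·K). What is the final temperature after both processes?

1020 K

n = P₁V₁/(RT₁) = 107×54.0/(8.314×256) = 2.71 mol.
Step 1 — Polytropic n=1.44: T₂ = T₁(V₁/V₂)^(n−1) = 256×(7.14)^0.44 = 608 K; P₂ = P₁(V₁/V₂)^n = 1820 kPa.
W = (P₁V₁−P₂V₂)/(n−1) = (107×54.0−1820×7.56)/0.44 = -18100 J.
ΔU = nCvΔT = 2.71×20.8×(608−256) = 19900 J.
Q = ΔU + W = 1810 J.
State after step 1: P = 1820 kPa, V = 7.56 L, T = 608 K.
Step 2 — Adiabatic: T₂/T₁ = (P₂/P₁)^((γ−1)/γ) ⇒ T₂ = 608×(6.17)^0.286 = 1020 K; V₂ = 2.06 L.
ΔU = nCvΔT = 2.71×20.8×(1020−608) = 23400 J.
Q = 0 for an adiabatic process, so W = −ΔU = -23400 J.
Net over both steps: W = -41500 J, Q = 1810 J, ΔU = 43300 J.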